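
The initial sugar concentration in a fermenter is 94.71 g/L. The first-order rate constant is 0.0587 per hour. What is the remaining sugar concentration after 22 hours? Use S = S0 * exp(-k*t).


S = S0 * exp(-k * t)
S = 94.71 * exp(-0.0587 * 22)
S = 26.0344 g/L

26.0344 g/L


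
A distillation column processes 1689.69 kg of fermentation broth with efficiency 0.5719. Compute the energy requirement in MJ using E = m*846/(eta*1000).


E = m * 846 / (eta * 1000)
= 1689.69 * 846 / (0.5719 * 1000)
= 2499.5239 MJ

2499.5239 MJ


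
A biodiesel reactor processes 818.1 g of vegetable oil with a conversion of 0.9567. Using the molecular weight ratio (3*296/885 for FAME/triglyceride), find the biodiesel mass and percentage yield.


m_FAME = oil * conv * (3 * 296 / 885) = oil * conv * (888/885)
= 818.1 * 0.9567 * 888 / 885
= 785.3294 g
Y = m_FAME / oil * 100 = conv * (888/885) * 100
= 0.9567 * 888 / 885 * 100
= 95.99%

785.3294 g FAME; Y = 95.99%


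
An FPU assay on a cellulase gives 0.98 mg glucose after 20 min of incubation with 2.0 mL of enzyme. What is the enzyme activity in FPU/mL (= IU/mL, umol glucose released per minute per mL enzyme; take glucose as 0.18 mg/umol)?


Activity = glucose_mg / (0.18 mg/umol * V_mL * t_min)
= 0.98 / (0.18 * 2.0 * 20)
= 0.1361 FPU/mL

0.1361 FPU/mL


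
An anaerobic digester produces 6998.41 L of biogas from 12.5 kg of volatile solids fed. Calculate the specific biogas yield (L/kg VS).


Y = V / VS
= 6998.41 / 12.5
= 559.8728 L/kg VS

559.8728 L/kg VS


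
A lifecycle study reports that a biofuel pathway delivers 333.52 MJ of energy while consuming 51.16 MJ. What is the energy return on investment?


EROI = E_out / E_in
= 333.52 / 51.16
= 6.5192

6.5192


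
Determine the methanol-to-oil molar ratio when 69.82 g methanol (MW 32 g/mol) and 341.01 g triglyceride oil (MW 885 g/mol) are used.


Molar ratio = n_MeOH / n_oil = (MeOH/32) / (oil/885) = (MeOH * 885) / (32 * oil)
= (69.82 * 885) / (32 * 341.01)
= 5.6625

5.6625


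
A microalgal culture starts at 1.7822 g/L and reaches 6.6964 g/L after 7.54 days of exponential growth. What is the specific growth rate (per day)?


mu = ln(X2/X1) / dt
= ln(6.6964/1.7822) / 7.54
= 0.1756 per day

0.1756 per day


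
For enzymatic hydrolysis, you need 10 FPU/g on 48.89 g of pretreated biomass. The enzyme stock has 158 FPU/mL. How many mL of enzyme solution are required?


V = dosage * m_sub / activity
V = 10 * 48.89 / 158
V = 3.0943 mL

3.0943 mL


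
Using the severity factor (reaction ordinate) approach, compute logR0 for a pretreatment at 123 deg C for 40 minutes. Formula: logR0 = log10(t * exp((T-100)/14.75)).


logR0 = log10(t * exp((T - 100) / 14.75))
= log10(40 * exp((123 - 100) / 14.75))
= 2.2793

2.2793


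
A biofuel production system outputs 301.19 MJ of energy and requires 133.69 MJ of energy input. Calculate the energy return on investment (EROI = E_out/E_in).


EROI = E_out / E_in
= 301.19 / 133.69
= 2.2529

2.2529


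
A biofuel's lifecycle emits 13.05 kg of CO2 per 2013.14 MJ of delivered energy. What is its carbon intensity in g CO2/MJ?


CI = CO2 * 1000 / E
= 13.05 * 1000 / 2013.14
= 6.4824 g CO2/MJ

6.4824 g CO2/MJ


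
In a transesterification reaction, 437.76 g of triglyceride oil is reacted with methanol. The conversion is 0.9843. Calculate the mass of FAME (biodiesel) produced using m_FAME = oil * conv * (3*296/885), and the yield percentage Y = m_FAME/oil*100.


m_FAME = oil * conv * (3 * 296 / 885) = oil * conv * (888/885)
= 437.76 * 0.9843 * 888 / 885
= 432.3478 g
Y = m_FAME / oil * 100 = conv * (888/885) * 100
= 0.9843 * 888 / 885 * 100
= 98.76%

432.3478 g FAME; Y = 98.76%


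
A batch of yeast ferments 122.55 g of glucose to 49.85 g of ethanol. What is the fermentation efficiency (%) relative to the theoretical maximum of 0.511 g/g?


Fermentation efficiency = (actual / (0.511 * glucose)) * 100
= (49.85 / (0.511 * 122.55)) * 100
= 79.6033%

79.6033%


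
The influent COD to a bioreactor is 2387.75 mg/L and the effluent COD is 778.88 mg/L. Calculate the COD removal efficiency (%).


eta = (COD_in - COD_out) / COD_in * 100
= (2387.75 - 778.88) / 2387.75 * 100
= 67.3802%

67.3802%


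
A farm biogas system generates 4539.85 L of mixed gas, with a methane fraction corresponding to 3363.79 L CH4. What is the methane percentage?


CH4% = V_CH4 / V_total * 100
= 3363.79 / 4539.85 * 100
= 74.0947%

74.0947%


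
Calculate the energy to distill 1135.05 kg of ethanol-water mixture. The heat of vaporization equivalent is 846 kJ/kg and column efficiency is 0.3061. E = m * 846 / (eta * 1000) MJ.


E = m * 846 / (eta * 1000)
= 1135.05 * 846 / (0.3061 * 1000)
= 3137.0542 MJ

3137.0542 MJ


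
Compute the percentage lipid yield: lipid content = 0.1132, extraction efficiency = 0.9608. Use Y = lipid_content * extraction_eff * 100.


Y = lipid_content * extraction_eff * 100
= 0.1132 * 0.9608 * 100
= 10.8763%

10.8763%


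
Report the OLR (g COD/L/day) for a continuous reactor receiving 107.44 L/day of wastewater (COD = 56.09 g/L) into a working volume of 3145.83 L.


OLR = Q * S / V
= 107.44 * 56.09 / 3145.83
= 1.9157 g/L/day

1.9157 g/L/day


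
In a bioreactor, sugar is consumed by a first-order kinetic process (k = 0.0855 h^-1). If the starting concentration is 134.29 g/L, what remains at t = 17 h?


S = S0 * exp(-k * t)
S = 134.29 * exp(-0.0855 * 17)
S = 31.3904 g/L

31.3904 g/L


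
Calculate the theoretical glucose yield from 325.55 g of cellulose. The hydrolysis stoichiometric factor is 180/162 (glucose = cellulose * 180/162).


glucose = cellulose * 180/162
= 325.55 * 180/162
= 361.7222 g

361.7222 g


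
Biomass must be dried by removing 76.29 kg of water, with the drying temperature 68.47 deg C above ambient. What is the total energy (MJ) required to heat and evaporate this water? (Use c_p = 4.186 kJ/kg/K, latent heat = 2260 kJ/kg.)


E = m_water * (4.186 * dT + 2260) / 1000
= 76.29 * (4.186 * 68.47 + 2260) / 1000
= 194.2813 MJ

194.2813 MJ


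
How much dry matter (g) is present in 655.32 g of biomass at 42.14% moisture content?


Wd = Ww * (1 - MC/100)
= 655.32 * (1 - 42.14/100)
= 379.1682 g

379.1682 g


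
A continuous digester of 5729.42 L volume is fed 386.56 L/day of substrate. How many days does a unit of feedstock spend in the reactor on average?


HRT = V / Q
= 5729.42 / 386.56
= 14.8216 days

14.8216 days


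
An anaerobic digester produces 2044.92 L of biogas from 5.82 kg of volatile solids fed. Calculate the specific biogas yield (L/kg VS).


Y = V / VS
= 2044.92 / 5.82
= 351.3608 L/kg VS

351.3608 L/kg VS


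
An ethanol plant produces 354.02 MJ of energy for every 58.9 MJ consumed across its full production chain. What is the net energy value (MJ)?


NEV = E_out - E_in
= 354.02 - 58.9
= 295.1200 MJ

295.1200 MJ


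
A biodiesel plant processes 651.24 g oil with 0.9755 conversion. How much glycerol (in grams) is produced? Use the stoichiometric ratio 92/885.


glycerol = oil * conv * (92/885)
= 651.24 * 0.9755 * 92 / 885
= 66.0409 g

66.0409 g


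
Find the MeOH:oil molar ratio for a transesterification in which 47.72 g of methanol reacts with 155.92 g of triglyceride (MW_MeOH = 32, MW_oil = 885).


Molar ratio = n_MeOH / n_oil = (MeOH/32) / (oil/885) = (MeOH * 885) / (32 * oil)
= (47.72 * 885) / (32 * 155.92)
= 8.4643

8.4643


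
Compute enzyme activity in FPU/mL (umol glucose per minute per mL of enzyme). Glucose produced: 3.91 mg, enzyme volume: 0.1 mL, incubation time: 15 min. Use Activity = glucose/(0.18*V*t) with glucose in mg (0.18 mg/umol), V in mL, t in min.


Activity = glucose_mg / (0.18 mg/umol * V_mL * t_min)
= 3.91 / (0.18 * 0.1 * 15)
= 14.4815 FPU/mL

14.4815 FPU/mL


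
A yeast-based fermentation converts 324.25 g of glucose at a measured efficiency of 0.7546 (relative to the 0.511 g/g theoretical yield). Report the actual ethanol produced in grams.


Actual ethanol: m = 0.511 * 324.25 * 0.7546
m = 125.0310 g

125.0310 g


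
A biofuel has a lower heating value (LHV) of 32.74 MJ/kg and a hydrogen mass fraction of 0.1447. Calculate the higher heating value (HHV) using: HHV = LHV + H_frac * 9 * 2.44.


HHV = LHV + H_frac * 9 * 2.44
= 32.74 + 0.1447 * 9 * 2.44
= 35.9176 MJ/kg

35.9176 MJ/kg


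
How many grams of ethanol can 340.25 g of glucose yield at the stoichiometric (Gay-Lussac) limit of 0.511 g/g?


Theoretical ethanol yield: m_EtOH = 0.511 * m_glucose
m_EtOH = 0.511 * 340.25 = 173.8678 g

173.8678 g


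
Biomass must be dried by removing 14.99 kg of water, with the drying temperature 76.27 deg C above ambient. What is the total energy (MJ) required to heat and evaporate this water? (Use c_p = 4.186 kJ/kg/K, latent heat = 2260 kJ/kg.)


E = m_water * (4.186 * dT + 2260) / 1000
= 14.99 * (4.186 * 76.27 + 2260) / 1000
= 38.6632 MJ

38.6632 MJ


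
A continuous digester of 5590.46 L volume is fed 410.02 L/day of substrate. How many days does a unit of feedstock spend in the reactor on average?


HRT = V / Q
= 5590.46 / 410.02
= 13.6346 days

13.6346 days


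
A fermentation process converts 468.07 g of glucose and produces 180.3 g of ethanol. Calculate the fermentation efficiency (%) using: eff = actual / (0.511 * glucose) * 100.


Fermentation efficiency = (actual / (0.511 * glucose)) * 100
= (180.3 / (0.511 * 468.07)) * 100
= 75.3814%

75.3814%


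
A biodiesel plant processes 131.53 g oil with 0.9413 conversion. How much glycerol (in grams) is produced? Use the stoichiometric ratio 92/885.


glycerol = oil * conv * (92/885)
= 131.53 * 0.9413 * 92 / 885
= 12.8706 g

12.8706 g


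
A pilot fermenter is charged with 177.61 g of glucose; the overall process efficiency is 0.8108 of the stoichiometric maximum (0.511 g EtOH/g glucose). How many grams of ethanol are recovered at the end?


Actual ethanol: m = 0.511 * 177.61 * 0.8108
m = 73.5872 g

73.5872 g


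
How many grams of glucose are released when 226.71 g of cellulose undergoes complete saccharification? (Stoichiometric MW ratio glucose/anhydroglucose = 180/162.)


glucose = cellulose * 180/162
= 226.71 * 180/162
= 251.9000 g

251.9000 g


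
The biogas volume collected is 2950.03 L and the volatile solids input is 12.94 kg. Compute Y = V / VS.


Y = V / VS
= 2950.03 / 12.94
= 227.9776 L/kg VS

227.9776 L/kg VS


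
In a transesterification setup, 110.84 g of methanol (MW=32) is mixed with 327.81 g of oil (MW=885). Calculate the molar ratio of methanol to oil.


Molar ratio = n_MeOH / n_oil = (MeOH/32) / (oil/885) = (MeOH * 885) / (32 * oil)
= (110.84 * 885) / (32 * 327.81)
= 9.3512

9.3512


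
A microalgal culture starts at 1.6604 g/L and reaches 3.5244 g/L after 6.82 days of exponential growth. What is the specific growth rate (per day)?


mu = ln(X2/X1) / dt
= ln(3.5244/1.6604) / 6.82
= 0.1104 per day

0.1104 per day


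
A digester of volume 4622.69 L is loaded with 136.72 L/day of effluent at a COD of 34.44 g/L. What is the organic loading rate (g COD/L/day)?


OLR = Q * S / V
= 136.72 * 34.44 / 4622.69
= 1.0186 g/L/day

1.0186 g/L/day


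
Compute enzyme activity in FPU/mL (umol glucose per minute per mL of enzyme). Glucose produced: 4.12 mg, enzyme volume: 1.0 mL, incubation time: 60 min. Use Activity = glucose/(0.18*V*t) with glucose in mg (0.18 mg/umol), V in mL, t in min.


Activity = glucose_mg / (0.18 mg/umol * V_mL * t_min)
= 4.12 / (0.18 * 1.0 * 60)
= 0.3815 FPU/mL

0.3815 FPU/mL


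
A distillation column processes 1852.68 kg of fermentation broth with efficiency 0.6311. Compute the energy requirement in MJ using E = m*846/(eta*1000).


E = m * 846 / (eta * 1000)
= 1852.68 * 846 / (0.6311 * 1000)
= 2483.5482 MJ

2483.5482 MJ


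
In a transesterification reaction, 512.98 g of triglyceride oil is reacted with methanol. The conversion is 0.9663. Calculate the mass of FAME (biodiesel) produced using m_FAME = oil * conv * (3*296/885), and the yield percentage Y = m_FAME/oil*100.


m_FAME = oil * conv * (3 * 296 / 885) = oil * conv * (888/885)
= 512.98 * 0.9663 * 888 / 885
= 497.3729 g
Y = m_FAME / oil * 100 = conv * (888/885) * 100
= 0.9663 * 888 / 885 * 100
= 96.96%

497.3729 g FAME; Y = 96.96%


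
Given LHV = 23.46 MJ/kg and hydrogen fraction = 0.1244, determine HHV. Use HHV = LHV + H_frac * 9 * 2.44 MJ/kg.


HHV = LHV + H_frac * 9 * 2.44
= 23.46 + 0.1244 * 9 * 2.44
= 26.1918 MJ/kg

26.1918 MJ/kg


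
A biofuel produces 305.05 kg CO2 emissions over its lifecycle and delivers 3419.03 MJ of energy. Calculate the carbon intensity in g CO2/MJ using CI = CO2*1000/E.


CI = CO2 * 1000 / E
= 305.05 * 1000 / 3419.03
= 89.2212 g CO2/MJ

89.2212 g CO2/MJ


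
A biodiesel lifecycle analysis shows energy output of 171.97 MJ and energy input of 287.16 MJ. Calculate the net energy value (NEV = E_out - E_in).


NEV = E_out - E_in
= 171.97 - 287.16
= -115.1900 MJ

-115.1900 MJ


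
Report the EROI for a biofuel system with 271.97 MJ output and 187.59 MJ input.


EROI = E_out / E_in
= 271.97 / 187.59
= 1.4498

1.4498


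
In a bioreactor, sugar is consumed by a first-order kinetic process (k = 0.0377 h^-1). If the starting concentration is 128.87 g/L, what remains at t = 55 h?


S = S0 * exp(-k * t)
S = 128.87 * exp(-0.0377 * 55)
S = 16.2047 g/L

16.2047 g/L


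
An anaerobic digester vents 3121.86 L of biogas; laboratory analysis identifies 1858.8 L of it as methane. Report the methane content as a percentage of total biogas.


CH4% = V_CH4 / V_total * 100
= 1858.8 / 3121.86 * 100
= 59.5414%

59.5414%


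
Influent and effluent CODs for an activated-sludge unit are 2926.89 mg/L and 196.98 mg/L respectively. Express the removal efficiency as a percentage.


eta = (COD_in - COD_out) / COD_in * 100
= (2926.89 - 196.98) / 2926.89 * 100
= 93.2700%

93.2700%


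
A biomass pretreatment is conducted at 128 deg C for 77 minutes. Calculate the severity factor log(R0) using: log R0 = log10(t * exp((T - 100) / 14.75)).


logR0 = log10(t * exp((T - 100) / 14.75))
= log10(77 * exp((128 - 100) / 14.75))
= 2.7109

2.7109


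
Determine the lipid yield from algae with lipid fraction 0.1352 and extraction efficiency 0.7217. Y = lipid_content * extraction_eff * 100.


Y = lipid_content * extraction_eff * 100
= 0.1352 * 0.7217 * 100
= 9.7574%

9.7574%


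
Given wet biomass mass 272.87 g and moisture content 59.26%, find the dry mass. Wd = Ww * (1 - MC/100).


Wd = Ww * (1 - MC/100)
= 272.87 * (1 - 59.26/100)
= 111.1672 g

111.1672 g


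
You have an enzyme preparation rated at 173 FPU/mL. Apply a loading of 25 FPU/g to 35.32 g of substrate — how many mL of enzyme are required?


V = dosage * m_sub / activity
V = 25 * 35.32 / 173
V = 5.1040 mL

5.1040 mL


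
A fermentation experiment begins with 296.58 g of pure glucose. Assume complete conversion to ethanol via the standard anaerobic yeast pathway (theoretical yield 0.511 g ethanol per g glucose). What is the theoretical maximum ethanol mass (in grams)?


Theoretical ethanol yield: m_EtOH = 0.511 * m_glucose
m_EtOH = 0.511 * 296.58 = 151.5524 g

151.5524 g


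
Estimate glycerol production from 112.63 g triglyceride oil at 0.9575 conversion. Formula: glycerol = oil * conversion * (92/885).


glycerol = oil * conv * (92/885)
= 112.63 * 0.9575 * 92 / 885
= 11.2108 g

11.2108 g


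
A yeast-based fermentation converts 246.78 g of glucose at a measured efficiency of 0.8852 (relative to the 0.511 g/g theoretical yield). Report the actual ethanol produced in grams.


Actual ethanol: m = 0.511 * 246.78 * 0.8852
m = 111.6278 g

111.6278 g


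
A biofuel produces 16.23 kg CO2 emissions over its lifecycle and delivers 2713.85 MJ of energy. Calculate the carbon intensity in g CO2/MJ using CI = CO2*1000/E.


CI = CO2 * 1000 / E
= 16.23 * 1000 / 2713.85
= 5.9804 g CO2/MJ

5.9804 g CO2/MJ


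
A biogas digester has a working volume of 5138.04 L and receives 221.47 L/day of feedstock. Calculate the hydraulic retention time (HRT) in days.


HRT = V / Q
= 5138.04 / 221.47
= 23.1997 days

23.1997 days


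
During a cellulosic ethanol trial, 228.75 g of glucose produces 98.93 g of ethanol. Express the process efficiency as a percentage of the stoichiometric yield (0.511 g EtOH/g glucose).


Fermentation efficiency = (actual / (0.511 * glucose)) * 100
= (98.93 / (0.511 * 228.75)) * 100
= 84.6342%

84.6342%


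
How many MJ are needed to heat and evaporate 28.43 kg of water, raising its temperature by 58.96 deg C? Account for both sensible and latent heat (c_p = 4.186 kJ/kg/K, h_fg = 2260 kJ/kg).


E = m_water * (4.186 * dT + 2260) / 1000
= 28.43 * (4.186 * 58.96 + 2260) / 1000
= 71.2685 MJ

71.2685 MJ


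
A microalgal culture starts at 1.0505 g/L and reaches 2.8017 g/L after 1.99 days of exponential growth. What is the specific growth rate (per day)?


mu = ln(X2/X1) / dt
= ln(2.8017/1.0505) / 1.99
= 0.4929 per day

0.4929 per day


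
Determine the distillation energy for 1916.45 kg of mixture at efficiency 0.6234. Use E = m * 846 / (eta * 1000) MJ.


E = m * 846 / (eta * 1000)
= 1916.45 * 846 / (0.6234 * 1000)
= 2600.7647 MJ

2600.7647 MJ


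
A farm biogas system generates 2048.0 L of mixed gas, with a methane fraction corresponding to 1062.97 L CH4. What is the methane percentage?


CH4% = V_CH4 / V_total * 100
= 1062.97 / 2048.0 * 100
= 51.9028%

51.9028%


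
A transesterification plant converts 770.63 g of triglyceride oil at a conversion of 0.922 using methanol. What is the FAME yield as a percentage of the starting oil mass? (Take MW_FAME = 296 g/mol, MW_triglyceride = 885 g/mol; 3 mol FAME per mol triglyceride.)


m_FAME = oil * conv * (3 * 296 / 885) = oil * conv * (888/885)
= 770.63 * 0.922 * 888 / 885
= 712.9294 g
Y = m_FAME / oil * 100 = conv * (888/885) * 100
= 0.922 * 888 / 885 * 100
= 92.51%

92.51%


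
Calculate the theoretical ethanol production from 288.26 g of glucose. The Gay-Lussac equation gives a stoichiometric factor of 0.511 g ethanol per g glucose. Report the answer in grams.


Theoretical ethanol yield: m_EtOH = 0.511 * m_glucose
m_EtOH = 0.511 * 288.26 = 147.3009 g

147.3009 g


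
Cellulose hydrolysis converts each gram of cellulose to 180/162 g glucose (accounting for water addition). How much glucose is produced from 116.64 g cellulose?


glucose = cellulose * 180/162
= 116.64 * 180/162
= 129.6000 g

129.6000 g


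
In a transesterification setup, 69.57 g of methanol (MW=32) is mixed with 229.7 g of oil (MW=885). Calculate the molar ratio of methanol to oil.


Molar ratio = n_MeOH / n_oil = (MeOH/32) / (oil/885) = (MeOH * 885) / (32 * oil)
= (69.57 * 885) / (32 * 229.7)
= 8.3763

8.3763


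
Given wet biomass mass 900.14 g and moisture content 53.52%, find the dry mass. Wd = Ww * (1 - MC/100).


Wd = Ww * (1 - MC/100)
= 900.14 * (1 - 53.52/100)
= 418.3851 g

418.3851 g


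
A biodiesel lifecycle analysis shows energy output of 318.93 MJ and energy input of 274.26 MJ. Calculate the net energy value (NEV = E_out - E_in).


NEV = E_out - E_in
= 318.93 - 274.26
= 44.6700 MJ

44.6700 MJ


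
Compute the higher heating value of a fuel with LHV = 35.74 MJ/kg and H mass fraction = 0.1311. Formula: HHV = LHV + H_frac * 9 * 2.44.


HHV = LHV + H_frac * 9 * 2.44
= 35.74 + 0.1311 * 9 * 2.44
= 38.6190 MJ/kg

38.6190 MJ/kg


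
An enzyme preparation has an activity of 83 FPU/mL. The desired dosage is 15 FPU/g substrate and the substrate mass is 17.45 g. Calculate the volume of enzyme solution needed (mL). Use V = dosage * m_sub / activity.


V = dosage * m_sub / activity
V = 15 * 17.45 / 83
V = 3.1536 mL

3.1536 mL


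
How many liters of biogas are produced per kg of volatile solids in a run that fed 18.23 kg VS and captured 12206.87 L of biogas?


Y = V / VS
= 12206.87 / 18.23
= 669.6034 L/kg VS

669.6034 L/kg VS


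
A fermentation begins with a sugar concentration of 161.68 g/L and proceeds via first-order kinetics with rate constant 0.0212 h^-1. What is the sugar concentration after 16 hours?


S = S0 * exp(-k * t)
S = 161.68 * exp(-0.0212 * 16)
S = 115.1711 g/L

115.1711 g/L


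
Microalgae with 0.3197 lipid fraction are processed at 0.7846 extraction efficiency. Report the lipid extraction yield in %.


Y = lipid_content * extraction_eff * 100
= 0.3197 * 0.7846 * 100
= 25.0837%

25.0837%


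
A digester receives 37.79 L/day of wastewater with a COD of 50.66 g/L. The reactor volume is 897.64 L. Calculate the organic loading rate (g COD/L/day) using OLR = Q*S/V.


OLR = Q * S / V
= 37.79 * 50.66 / 897.64
= 2.1327 g/L/day

2.1327 g/L/day


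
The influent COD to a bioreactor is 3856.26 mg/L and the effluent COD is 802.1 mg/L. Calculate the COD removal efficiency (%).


eta = (COD_in - COD_out) / COD_in * 100
= (3856.26 - 802.1) / 3856.26 * 100
= 79.2001%

79.2001%


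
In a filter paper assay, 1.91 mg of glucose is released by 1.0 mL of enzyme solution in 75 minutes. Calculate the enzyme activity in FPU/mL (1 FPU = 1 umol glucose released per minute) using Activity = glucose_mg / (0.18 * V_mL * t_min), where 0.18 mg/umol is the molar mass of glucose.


Activity = glucose_mg / (0.18 mg/umol * V_mL * t_min)
= 1.91 / (0.18 * 1.0 * 75)
= 0.1415 FPU/mL

0.1415 FPU/mL


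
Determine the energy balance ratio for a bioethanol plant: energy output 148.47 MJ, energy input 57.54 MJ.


EROI = E_out / E_in
= 148.47 / 57.54
= 2.5803

2.5803


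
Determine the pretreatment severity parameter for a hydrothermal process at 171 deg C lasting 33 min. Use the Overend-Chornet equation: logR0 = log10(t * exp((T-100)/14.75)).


logR0 = log10(t * exp((T - 100) / 14.75))
= log10(33 * exp((171 - 100) / 14.75))
= 3.6090

3.6090


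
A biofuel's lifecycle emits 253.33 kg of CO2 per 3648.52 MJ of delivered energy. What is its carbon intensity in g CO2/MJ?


CI = CO2 * 1000 / E
= 253.33 * 1000 / 3648.52
= 69.4336 g CO2/MJ

69.4336 g CO2/MJ


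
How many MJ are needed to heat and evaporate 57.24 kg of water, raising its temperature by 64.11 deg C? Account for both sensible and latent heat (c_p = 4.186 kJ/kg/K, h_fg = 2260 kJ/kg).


E = m_water * (4.186 * dT + 2260) / 1000
= 57.24 * (4.186 * 64.11 + 2260) / 1000
= 144.7236 MJ

144.7236 MJ


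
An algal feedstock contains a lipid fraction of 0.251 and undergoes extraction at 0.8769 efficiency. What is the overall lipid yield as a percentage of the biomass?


Y = lipid_content * extraction_eff * 100
= 0.251 * 0.8769 * 100
= 22.0102%

22.0102%


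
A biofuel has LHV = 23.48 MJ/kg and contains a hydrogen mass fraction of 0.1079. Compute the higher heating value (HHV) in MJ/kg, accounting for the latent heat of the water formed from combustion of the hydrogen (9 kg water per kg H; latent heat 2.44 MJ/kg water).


HHV = LHV + H_frac * 9 * 2.44
= 23.48 + 0.1079 * 9 * 2.44
= 25.8495 MJ/kg

25.8495 MJ/kg


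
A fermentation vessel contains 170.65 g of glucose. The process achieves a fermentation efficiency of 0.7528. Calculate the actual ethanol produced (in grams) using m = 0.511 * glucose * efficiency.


Actual ethanol: m = 0.511 * 170.65 * 0.7528
m = 65.6458 g

65.6458 g


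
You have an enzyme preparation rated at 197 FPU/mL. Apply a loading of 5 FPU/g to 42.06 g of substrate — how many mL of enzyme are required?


V = dosage * m_sub / activity
V = 5 * 42.06 / 197
V = 1.0675 mL

1.0675 mL


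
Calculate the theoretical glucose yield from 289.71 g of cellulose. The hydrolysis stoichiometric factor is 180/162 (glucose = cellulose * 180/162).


glucose = cellulose * 180/162
= 289.71 * 180/162
= 321.9000 g

321.9000 g


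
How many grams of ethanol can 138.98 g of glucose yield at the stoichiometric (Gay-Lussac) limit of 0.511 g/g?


Theoretical ethanol yield: m_EtOH = 0.511 * m_glucose
m_EtOH = 0.511 * 138.98 = 71.0188 g

71.0188 g


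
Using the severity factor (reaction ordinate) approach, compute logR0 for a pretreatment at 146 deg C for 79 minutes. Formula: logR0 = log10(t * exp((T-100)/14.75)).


logR0 = log10(t * exp((T - 100) / 14.75))
= log10(79 * exp((146 - 100) / 14.75))
= 3.2520

3.2520


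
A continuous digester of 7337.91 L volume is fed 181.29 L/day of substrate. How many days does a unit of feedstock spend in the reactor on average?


HRT = V / Q
= 7337.91 / 181.29
= 40.4761 days

40.4761 days


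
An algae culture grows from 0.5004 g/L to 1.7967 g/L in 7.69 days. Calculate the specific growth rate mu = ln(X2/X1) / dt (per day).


mu = ln(X2/X1) / dt
= ln(1.7967/0.5004) / 7.69
= 0.1662 per day

0.1662 per day


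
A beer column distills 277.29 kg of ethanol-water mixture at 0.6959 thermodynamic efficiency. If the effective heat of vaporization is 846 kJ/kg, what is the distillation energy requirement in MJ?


E = m * 846 / (eta * 1000)
= 277.29 * 846 / (0.6959 * 1000)
= 337.0992 MJ

337.0992 MJ


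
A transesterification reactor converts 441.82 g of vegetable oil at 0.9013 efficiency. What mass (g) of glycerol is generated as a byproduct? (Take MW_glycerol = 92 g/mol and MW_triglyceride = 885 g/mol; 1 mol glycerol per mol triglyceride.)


glycerol = oil * conv * (92/885)
= 441.82 * 0.9013 * 92 / 885
= 41.3961 g

41.3961 g


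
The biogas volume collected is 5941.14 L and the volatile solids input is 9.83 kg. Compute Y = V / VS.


Y = V / VS
= 5941.14 / 9.83
= 604.3886 L/kg VS

604.3886 L/kg VS


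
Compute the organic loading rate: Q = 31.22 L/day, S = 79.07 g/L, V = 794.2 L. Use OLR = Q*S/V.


OLR = Q * S / V
= 31.22 * 79.07 / 794.2
= 3.1082 g/L/day

3.1082 g/L/day


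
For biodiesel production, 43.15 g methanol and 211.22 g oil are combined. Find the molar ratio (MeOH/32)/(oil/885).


Molar ratio = n_MeOH / n_oil = (MeOH/32) / (oil/885) = (MeOH * 885) / (32 * oil)
= (43.15 * 885) / (32 * 211.22)
= 5.6499

5.6499


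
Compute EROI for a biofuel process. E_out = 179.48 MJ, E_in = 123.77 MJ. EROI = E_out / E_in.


EROI = E_out / E_in
= 179.48 / 123.77
= 1.4501

1.4501


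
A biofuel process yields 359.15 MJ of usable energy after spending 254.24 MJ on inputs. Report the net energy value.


NEV = E_out - E_in
= 359.15 - 254.24
= 104.9100 MJ

104.9100 MJ


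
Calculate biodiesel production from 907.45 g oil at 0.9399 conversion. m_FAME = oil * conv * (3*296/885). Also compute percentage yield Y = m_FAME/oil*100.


m_FAME = oil * conv * (3 * 296 / 885) = oil * conv * (888/885)
= 907.45 * 0.9399 * 888 / 885
= 855.8035 g
Y = m_FAME / oil * 100 = conv * (888/885) * 100
= 0.9399 * 888 / 885 * 100
= 94.31%

855.8035 g FAME; Y = 94.31%


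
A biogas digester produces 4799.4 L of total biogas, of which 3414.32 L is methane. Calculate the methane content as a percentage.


CH4% = V_CH4 / V_total * 100
= 3414.32 / 4799.4 * 100
= 71.1406%

71.1406%


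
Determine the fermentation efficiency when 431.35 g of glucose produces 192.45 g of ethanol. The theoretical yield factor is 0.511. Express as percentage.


Fermentation efficiency = (actual / (0.511 * glucose)) * 100
= (192.45 / (0.511 * 431.35)) * 100
= 87.3106%

87.3106%


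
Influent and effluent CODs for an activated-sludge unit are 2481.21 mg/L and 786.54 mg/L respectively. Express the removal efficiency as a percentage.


eta = (COD_in - COD_out) / COD_in * 100
= (2481.21 - 786.54) / 2481.21 * 100
= 68.3001%

68.3001%


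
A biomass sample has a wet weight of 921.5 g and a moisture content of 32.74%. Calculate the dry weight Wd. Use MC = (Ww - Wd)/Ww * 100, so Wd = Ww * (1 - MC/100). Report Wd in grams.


Wd = Ww * (1 - MC/100)
= 921.5 * (1 - 32.74/100)
= 619.8009 g

619.8009 g


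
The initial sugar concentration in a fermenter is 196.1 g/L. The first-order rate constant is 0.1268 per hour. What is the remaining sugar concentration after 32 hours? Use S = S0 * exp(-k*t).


S = S0 * exp(-k * t)
S = 196.1 * exp(-0.1268 * 32)
S = 3.3907 g/L

3.3907 g/L


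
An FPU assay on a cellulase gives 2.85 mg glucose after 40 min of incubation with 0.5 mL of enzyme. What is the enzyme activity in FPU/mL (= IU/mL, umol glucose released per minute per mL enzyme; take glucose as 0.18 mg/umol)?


Activity = glucose_mg / (0.18 mg/umol * V_mL * t_min)
= 2.85 / (0.18 * 0.5 * 40)
= 0.7917 FPU/mL

0.7917 FPU/mL


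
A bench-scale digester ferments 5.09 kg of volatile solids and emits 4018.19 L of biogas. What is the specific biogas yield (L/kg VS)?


Y = V / VS
= 4018.19 / 5.09
= 789.4283 L/kg VS

789.4283 L/kg VS


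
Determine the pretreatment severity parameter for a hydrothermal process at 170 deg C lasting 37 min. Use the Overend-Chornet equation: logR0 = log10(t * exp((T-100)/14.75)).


logR0 = log10(t * exp((T - 100) / 14.75))
= log10(37 * exp((170 - 100) / 14.75))
= 3.6293

3.6293


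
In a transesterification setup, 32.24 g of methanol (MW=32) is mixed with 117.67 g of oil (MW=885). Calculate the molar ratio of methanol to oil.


Molar ratio = n_MeOH / n_oil = (MeOH/32) / (oil/885) = (MeOH * 885) / (32 * oil)
= (32.24 * 885) / (32 * 117.67)
= 7.5774

7.5774


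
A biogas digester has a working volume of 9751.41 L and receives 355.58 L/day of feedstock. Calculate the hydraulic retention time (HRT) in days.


HRT = V / Q
= 9751.41 / 355.58
= 27.4240 days

27.4240 days


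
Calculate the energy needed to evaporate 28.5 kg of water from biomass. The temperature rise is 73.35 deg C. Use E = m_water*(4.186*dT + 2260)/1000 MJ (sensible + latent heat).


E = m_water * (4.186 * dT + 2260) / 1000
= 28.5 * (4.186 * 73.35 + 2260) / 1000
= 73.1607 MJ

73.1607 MJ


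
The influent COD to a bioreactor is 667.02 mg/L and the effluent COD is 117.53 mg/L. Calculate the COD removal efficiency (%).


eta = (COD_in - COD_out) / COD_in * 100
= (667.02 - 117.53) / 667.02 * 100
= 82.3798%

82.3798%


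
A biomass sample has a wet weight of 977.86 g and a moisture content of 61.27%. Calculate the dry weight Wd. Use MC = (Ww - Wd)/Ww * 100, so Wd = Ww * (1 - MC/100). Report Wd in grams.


Wd = Ww * (1 - MC/100)
= 977.86 * (1 - 61.27/100)
= 378.7252 g

378.7252 g


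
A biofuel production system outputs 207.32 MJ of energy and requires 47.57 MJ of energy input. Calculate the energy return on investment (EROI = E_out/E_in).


EROI = E_out / E_in
= 207.32 / 47.57
= 4.3582

4.3582


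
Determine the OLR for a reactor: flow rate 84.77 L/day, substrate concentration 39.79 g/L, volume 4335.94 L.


OLR = Q * S / V
= 84.77 * 39.79 / 4335.94
= 0.7779 g/L/day

0.7779 g/L/day


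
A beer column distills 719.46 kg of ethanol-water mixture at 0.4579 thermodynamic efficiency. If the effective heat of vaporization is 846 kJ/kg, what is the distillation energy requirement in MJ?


E = m * 846 / (eta * 1000)
= 719.46 * 846 / (0.4579 * 1000)
= 1329.2491 MJ

1329.2491 MJ


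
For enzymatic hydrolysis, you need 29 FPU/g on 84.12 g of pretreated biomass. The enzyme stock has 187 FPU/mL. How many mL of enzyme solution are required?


V = dosage * m_sub / activity
V = 29 * 84.12 / 187
V = 13.0453 mL

13.0453 mL


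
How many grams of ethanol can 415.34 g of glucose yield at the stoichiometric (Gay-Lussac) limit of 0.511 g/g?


Theoretical ethanol yield: m_EtOH = 0.511 * m_glucose
m_EtOH = 0.511 * 415.34 = 212.2387 g

212.2387 g


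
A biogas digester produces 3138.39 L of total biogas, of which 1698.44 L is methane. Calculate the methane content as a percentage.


CH4% = V_CH4 / V_total * 100
= 1698.44 / 3138.39 * 100
= 54.1182%

54.1182%


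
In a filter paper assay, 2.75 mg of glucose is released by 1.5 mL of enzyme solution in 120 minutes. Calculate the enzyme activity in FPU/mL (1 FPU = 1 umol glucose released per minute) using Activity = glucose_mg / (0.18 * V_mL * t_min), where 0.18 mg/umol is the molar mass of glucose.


Activity = glucose_mg / (0.18 mg/umol * V_mL * t_min)
= 2.75 / (0.18 * 1.5 * 120)
= 0.0849 FPU/mL

0.0849 FPU/mL


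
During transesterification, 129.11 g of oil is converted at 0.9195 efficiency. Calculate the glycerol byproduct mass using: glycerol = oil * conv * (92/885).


glycerol = oil * conv * (92/885)
= 129.11 * 0.9195 * 92 / 885
= 12.3412 g

12.3412 g


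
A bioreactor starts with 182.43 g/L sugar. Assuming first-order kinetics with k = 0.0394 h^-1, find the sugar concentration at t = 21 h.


S = S0 * exp(-k * t)
S = 182.43 * exp(-0.0394 * 21)
S = 79.7556 g/L

79.7556 g/L


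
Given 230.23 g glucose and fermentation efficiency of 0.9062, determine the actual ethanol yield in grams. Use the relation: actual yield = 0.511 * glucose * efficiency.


Actual ethanol: m = 0.511 * 230.23 * 0.9062
m = 106.6122 g

106.6122 g


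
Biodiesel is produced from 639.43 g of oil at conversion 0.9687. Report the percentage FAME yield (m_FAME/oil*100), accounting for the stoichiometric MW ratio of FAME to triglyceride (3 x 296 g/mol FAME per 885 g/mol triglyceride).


m_FAME = oil * conv * (3 * 296 / 885) = oil * conv * (888/885)
= 639.43 * 0.9687 * 888 / 885
= 621.5156 g
Y = m_FAME / oil * 100 = conv * (888/885) * 100
= 0.9687 * 888 / 885 * 100
= 97.20%

97.20%


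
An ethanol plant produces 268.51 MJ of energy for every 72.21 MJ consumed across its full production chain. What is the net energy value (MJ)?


NEV = E_out - E_in
= 268.51 - 72.21
= 196.3000 MJ

196.3000 MJ


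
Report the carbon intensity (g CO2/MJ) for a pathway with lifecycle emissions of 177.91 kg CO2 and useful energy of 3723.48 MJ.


CI = CO2 * 1000 / E
= 177.91 * 1000 / 3723.48
= 47.7806 g CO2/MJ

47.7806 g CO2/MJ


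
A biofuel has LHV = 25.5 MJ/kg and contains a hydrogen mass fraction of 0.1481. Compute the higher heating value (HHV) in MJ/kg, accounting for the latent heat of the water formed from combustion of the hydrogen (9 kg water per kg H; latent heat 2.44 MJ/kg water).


HHV = LHV + H_frac * 9 * 2.44
= 25.5 + 0.1481 * 9 * 2.44
= 28.7523 MJ/kg

28.7523 MJ/kg


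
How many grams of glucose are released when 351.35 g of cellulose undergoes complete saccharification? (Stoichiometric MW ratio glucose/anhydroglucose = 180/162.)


glucose = cellulose * 180/162
= 351.35 * 180/162
= 390.3889 g

390.3889 g


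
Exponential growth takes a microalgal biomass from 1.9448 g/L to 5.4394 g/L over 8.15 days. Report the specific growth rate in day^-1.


mu = ln(X2/X1) / dt
= ln(5.4394/1.9448) / 8.15
= 0.1262 per day

0.1262 per day


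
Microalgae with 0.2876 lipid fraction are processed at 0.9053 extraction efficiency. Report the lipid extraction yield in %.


Y = lipid_content * extraction_eff * 100
= 0.2876 * 0.9053 * 100
= 26.0364%

26.0364%


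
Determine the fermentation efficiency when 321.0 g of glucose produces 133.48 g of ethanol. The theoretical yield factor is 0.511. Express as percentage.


Fermentation efficiency = (actual / (0.511 * glucose)) * 100
= (133.48 / (0.511 * 321.0)) * 100
= 81.3749%

81.3749%


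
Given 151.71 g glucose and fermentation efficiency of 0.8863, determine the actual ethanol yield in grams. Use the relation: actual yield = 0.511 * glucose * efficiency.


Actual ethanol: m = 0.511 * 151.71 * 0.8863
m = 68.7094 g

68.7094 g


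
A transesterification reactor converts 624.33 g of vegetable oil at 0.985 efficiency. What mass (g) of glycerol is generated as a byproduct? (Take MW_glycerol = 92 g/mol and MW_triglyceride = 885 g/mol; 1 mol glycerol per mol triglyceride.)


glycerol = oil * conv * (92/885)
= 624.33 * 0.985 * 92 / 885
= 63.9286 g

63.9286 g


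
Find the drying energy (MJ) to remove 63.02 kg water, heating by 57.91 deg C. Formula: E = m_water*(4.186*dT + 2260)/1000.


E = m_water * (4.186 * dT + 2260) / 1000
= 63.02 * (4.186 * 57.91 + 2260) / 1000
= 157.7020 MJ

157.7020 MJ


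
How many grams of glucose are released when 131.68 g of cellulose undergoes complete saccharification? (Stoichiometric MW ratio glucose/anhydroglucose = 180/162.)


glucose = cellulose * 180/162
= 131.68 * 180/162
= 146.3111 g

146.3111 g


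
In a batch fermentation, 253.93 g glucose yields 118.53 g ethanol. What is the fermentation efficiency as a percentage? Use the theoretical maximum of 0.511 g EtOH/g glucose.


Fermentation efficiency = (actual / (0.511 * glucose)) * 100
= (118.53 / (0.511 * 253.93)) * 100
= 91.3468%

91.3468%


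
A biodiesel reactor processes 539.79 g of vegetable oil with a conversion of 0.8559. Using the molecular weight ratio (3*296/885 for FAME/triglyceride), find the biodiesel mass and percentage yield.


m_FAME = oil * conv * (3 * 296 / 885) = oil * conv * (888/885)
= 539.79 * 0.8559 * 888 / 885
= 463.5724 g
Y = m_FAME / oil * 100 = conv * (888/885) * 100
= 0.8559 * 888 / 885 * 100
= 85.88%

463.5724 g FAME; Y = 85.88%


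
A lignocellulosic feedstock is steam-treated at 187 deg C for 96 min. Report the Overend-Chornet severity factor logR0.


logR0 = log10(t * exp((T - 100) / 14.75))
= log10(96 * exp((187 - 100) / 14.75))
= 4.5439

4.5439


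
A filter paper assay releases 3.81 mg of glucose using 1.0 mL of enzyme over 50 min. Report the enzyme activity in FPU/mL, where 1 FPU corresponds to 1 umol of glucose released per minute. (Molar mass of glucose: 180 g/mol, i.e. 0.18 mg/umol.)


Activity = glucose_mg / (0.18 mg/umol * V_mL * t_min)
= 3.81 / (0.18 * 1.0 * 50)
= 0.4233 FPU/mL

0.4233 FPU/mL


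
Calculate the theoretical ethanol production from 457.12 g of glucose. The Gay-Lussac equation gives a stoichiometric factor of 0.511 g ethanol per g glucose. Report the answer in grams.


Theoretical ethanol yield: m_EtOH = 0.511 * m_glucose
m_EtOH = 0.511 * 457.12 = 233.5883 g

233.5883 g


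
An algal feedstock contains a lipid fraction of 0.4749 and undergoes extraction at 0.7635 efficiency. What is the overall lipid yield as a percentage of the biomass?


Y = lipid_content * extraction_eff * 100
= 0.4749 * 0.7635 * 100
= 36.2586%

36.2586%


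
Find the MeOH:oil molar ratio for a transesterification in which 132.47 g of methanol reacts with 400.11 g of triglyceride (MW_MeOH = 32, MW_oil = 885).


Molar ratio = n_MeOH / n_oil = (MeOH/32) / (oil/885) = (MeOH * 885) / (32 * oil)
= (132.47 * 885) / (32 * 400.11)
= 9.1565

9.1565


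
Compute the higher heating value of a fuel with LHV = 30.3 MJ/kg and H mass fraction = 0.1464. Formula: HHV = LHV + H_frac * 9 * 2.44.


HHV = LHV + H_frac * 9 * 2.44
= 30.3 + 0.1464 * 9 * 2.44
= 33.5149 MJ/kg

33.5149 MJ/kg


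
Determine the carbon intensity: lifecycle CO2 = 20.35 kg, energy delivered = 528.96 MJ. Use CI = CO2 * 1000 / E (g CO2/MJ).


CI = CO2 * 1000 / E
= 20.35 * 1000 / 528.96
= 38.4717 g CO2/MJ

38.4717 g CO2/MJ


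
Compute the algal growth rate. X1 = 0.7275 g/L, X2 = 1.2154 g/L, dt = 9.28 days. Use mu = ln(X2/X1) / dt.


mu = ln(X2/X1) / dt
= ln(1.2154/0.7275) / 9.28
= 0.0553 per day

0.0553 per day


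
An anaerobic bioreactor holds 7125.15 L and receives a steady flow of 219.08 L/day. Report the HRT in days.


HRT = V / Q
= 7125.15 / 219.08
= 32.5231 days

32.5231 days


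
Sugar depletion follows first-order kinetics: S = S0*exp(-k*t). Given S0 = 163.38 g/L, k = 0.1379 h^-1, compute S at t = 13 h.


S = S0 * exp(-k * t)
S = 163.38 * exp(-0.1379 * 13)
S = 27.2044 g/L

27.2044 g/L


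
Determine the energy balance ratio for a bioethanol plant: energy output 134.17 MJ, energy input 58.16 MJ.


EROI = E_out / E_in
= 134.17 / 58.16
= 2.3069

2.3069


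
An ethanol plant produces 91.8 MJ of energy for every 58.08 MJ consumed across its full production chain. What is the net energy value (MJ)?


NEV = E_out - E_in
= 91.8 - 58.08
= 33.7200 MJ

33.7200 MJ


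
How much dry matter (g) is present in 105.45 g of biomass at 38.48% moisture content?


Wd = Ww * (1 - MC/100)
= 105.45 * (1 - 38.48/100)
= 64.8728 g

64.8728 g


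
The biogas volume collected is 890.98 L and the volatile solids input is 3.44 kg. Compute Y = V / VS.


Y = V / VS
= 890.98 / 3.44
= 259.0058 L/kg VS

259.0058 L/kg VS
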